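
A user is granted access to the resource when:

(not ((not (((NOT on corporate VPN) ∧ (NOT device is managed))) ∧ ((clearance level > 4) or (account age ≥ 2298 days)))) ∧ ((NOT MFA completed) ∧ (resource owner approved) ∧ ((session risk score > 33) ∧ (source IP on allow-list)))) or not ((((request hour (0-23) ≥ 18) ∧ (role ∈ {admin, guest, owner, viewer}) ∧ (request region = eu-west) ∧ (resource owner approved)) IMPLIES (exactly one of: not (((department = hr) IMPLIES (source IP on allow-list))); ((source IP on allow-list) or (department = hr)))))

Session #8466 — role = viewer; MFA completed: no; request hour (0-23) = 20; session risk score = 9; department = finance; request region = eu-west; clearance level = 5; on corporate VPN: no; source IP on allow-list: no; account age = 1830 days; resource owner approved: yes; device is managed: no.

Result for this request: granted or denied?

Granted

Atomic conditions:
  NOT on corporate VPN: no → true
  NOT device is managed: no → true
  clearance level > 4: 5 > 4 is true
  account age ≥ 2298 days: 1830 ≥ 2298 is false
  NOT MFA completed: no → true
  resource owner approved: yes → true
  session risk score > 33: 9 > 33 is false
  source IP on allow-list: no → false
  request hour (0-23) ≥ 18: 20 ≥ 18 is true
  role ∈ {admin, guest, owner, viewer}: viewer is in the set → true
  request region = eu-west: eu-west == eu-west is true
  department = hr: finance == hr is false
Combine:
[1.1.1.1.1] true AND true = true
[1.1.1.1] NOT true = false
[1.1.1.2] true OR false = true
[1.1.1] false AND true = false
[1.1] NOT false = true
[1.2.3] false AND false = false
[1.2] true AND true AND false = false
[1] true AND false = false
[2.1.1] true AND true AND true AND true = true
[2.1.2.1.1] false → false (antecedent false ⇒ implication holds) = true
[2.1.2.1] NOT true = false
[2.1.2.2] false OR false = false
[2.1.2] exactly-one(false, false) = false
[2.1] true → false = false
[2] NOT false = true
[root] false OR true = true
Overall: true → granted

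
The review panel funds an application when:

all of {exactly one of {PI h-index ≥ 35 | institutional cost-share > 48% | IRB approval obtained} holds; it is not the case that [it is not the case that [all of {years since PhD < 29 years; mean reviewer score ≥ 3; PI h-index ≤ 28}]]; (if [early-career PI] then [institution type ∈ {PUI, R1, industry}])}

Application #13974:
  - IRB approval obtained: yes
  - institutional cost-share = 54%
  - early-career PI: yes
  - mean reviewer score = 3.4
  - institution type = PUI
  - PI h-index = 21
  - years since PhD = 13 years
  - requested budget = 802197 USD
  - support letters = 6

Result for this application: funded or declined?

Atomic conditions:
  PI h-index ≥ 35: 21 ≥ 35 is false
  institutional cost-share > 48%: 54 > 48 is true
  IRB approval obtained: yes → true
  years since PhD < 29 years: 13 < 29 is true
  mean reviewer score ≥ 3: 3.4 ≥ 3 is true
  PI h-index ≤ 28: 21 ≤ 28 is true
  early-career PI: yes → true
  institution type ∈ {PUI, R1, industry}: PUI is in the set → true
Combine:
[1] exactly-one(false, true, true) = false
[2.1.1] true AND true AND true = true
[2.1] NOT true = false
[2] NOT false = true
[3] true → true = true
[root] false AND true AND true = false
Overall: false → declined

Declined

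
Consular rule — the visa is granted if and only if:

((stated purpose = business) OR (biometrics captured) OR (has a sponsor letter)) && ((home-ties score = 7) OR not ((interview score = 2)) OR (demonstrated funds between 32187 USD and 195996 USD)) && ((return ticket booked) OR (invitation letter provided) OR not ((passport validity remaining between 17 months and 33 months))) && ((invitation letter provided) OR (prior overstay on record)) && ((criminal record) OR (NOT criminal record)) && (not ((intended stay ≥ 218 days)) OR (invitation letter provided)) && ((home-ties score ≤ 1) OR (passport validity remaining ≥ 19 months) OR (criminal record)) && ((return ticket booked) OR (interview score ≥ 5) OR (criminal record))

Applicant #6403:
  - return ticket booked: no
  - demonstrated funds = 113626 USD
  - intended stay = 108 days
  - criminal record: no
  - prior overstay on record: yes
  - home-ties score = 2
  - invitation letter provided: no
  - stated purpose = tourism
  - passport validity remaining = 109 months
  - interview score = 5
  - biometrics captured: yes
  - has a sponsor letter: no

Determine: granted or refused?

Granted

Atomic conditions:
  stated purpose = business: tourism == business is false
  biometrics captured: yes → true
  has a sponsor letter: no → false
  home-ties score = 7: 2 == 7 is false
  interview score = 2: 5 == 2 is false
  demonstrated funds between 32187 USD and 195996 USD: 113626 in [32187, 195996] is true
  return ticket booked: no → false
  invitation letter provided: no → false
  passport validity remaining between 17 months and 33 months: 109 in [17, 33] is false
  prior overstay on record: yes → true
  criminal record: no → false
  NOT criminal record: no → true
  intended stay ≥ 218 days: 108 ≥ 218 is false
  home-ties score ≤ 1: 2 ≤ 1 is false
  passport validity remaining ≥ 19 months: 109 ≥ 19 is true
  interview score ≥ 5: 5 ≥ 5 is true
Combine:
[1] false OR true OR false = true
[2.2] NOT false = true
[2] false OR true OR true = true
[3.3] NOT false = true
[3] false OR false OR true = true
[4] false OR true = true
[5] false OR true = true
[6.1] NOT false = true
[6] true OR false = true
[7] false OR true OR false = true
[8] false OR true OR false = true
[root] true AND true AND true AND true AND true AND true AND true AND true = true
Overall: true → granted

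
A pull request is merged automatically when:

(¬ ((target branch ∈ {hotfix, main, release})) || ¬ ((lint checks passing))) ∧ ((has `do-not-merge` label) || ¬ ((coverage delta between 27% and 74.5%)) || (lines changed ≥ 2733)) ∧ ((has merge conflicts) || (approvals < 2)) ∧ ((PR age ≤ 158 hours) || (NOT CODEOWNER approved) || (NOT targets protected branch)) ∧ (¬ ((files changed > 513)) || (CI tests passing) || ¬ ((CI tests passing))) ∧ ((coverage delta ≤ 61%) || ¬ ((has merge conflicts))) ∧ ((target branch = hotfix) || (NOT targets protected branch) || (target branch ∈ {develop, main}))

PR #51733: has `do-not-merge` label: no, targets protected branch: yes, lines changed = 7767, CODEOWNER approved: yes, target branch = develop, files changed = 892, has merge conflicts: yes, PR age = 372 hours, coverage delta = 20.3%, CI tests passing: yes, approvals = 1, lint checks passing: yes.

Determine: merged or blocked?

Blocked

Atomic conditions:
  target branch ∈ {hotfix, main, release}: develop is not in the set → false
  lint checks passing: yes → true
  has `do-not-merge` label: no → false
  coverage delta between 27% and 74.5%: 20.3 in [27, 74.5] is false
  lines changed ≥ 2733: 7767 ≥ 2733 is true
  has merge conflicts: yes → true
  approvals < 2: 1 < 2 is true
  PR age ≤ 158 hours: 372 ≤ 158 is false
  NOT CODEOWNER approved: yes → false
  NOT targets protected branch: yes → false
  files changed > 513: 892 > 513 is true
  CI tests passing: yes → true
  coverage delta ≤ 61%: 20.3 ≤ 61 is true
  target branch = hotfix: develop == hotfix is false
  target branch ∈ {develop, main}: develop is in the set → true
Combine:
[1.1] NOT false = true
[1.2] NOT true = false
[1] true OR false = true
[2.2] NOT false = true
[2] false OR true OR true = true
[3] true OR true = true
[4] false OR false OR false = false
[5.1] NOT true = false
[5.3] NOT true = false
[5] false OR true OR false = true
[6.2] NOT true = false
[6] true OR false = true
[7] false OR false OR true = true
[root] true AND true AND true AND false AND true AND true AND true = false
Overall: false → blocked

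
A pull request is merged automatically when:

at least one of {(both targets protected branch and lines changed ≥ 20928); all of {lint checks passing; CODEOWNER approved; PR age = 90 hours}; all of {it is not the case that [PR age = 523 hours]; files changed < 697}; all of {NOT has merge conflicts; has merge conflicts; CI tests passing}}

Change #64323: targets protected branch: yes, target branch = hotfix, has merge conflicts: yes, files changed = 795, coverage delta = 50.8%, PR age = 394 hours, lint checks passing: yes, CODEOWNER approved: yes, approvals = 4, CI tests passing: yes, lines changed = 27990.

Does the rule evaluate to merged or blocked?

Atomic conditions:
  targets protected branch: yes → true
  lines changed ≥ 20928: 27990 ≥ 20928 is true
  lint checks passing: yes → true
  CODEOWNER approved: yes → true
  PR age = 90 hours: 394 == 90 is false
  PR age = 523 hours: 394 == 523 is false
  files changed < 697: 795 < 697 is false
  NOT has merge conflicts: yes → false
  has merge conflicts: yes → true
  CI tests passing: yes → true
Combine:
[1] true AND true = true
[2] true AND true AND false = false
[3.1] NOT false = true
[3] true AND false = false
[4] false AND true AND true = false
[root] true OR false OR false OR false = true
Overall: true → merged

Merged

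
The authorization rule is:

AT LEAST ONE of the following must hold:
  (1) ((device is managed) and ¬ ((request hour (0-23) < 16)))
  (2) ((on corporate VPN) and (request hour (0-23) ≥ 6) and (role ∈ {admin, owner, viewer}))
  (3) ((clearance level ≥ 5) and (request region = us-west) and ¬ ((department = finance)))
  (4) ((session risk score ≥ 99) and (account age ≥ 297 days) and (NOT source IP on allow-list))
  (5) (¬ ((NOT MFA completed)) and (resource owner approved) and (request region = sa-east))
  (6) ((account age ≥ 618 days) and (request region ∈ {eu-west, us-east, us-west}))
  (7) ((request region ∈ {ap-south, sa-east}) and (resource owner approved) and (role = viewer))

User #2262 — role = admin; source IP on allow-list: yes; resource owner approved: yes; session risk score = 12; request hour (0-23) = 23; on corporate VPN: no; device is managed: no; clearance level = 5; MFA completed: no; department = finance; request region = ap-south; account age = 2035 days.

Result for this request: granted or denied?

Atomic conditions:
  device is managed: no → false
  request hour (0-23) < 16: 23 < 16 is false
  on corporate VPN: no → false
  request hour (0-23) ≥ 6: 23 ≥ 6 is true
  role ∈ {admin, owner, viewer}: admin is in the set → true
  clearance level ≥ 5: 5 ≥ 5 is true
  request region = us-west: ap-south == us-west is false
  department = finance: finance == finance is true
  session risk score ≥ 99: 12 ≥ 99 is false
  account age ≥ 297 days: 2035 ≥ 297 is true
  NOT source IP on allow-list: yes → false
  NOT MFA completed: no → true
  resource owner approved: yes → true
  request region = sa-east: ap-south == sa-east is false
  account age ≥ 618 days: 2035 ≥ 618 is true
  request region ∈ {eu-west, us-east, us-west}: ap-south is not in the set → false
  request region ∈ {ap-south, sa-east}: ap-south is in the set → true
  role = viewer: admin == viewer is false
Combine:
[1.2] NOT false = true
[1] false AND true = false
[2] false AND true AND true = false
[3.3] NOT true = false
[3] true AND false AND false = false
[4] false AND true AND false = false
[5.1] NOT true = false
[5] false AND true AND false = false
[6] true AND false = false
[7] true AND true AND false = false
[root] false OR false OR false OR false OR false OR false OR false = false
Overall: false → denied

Denied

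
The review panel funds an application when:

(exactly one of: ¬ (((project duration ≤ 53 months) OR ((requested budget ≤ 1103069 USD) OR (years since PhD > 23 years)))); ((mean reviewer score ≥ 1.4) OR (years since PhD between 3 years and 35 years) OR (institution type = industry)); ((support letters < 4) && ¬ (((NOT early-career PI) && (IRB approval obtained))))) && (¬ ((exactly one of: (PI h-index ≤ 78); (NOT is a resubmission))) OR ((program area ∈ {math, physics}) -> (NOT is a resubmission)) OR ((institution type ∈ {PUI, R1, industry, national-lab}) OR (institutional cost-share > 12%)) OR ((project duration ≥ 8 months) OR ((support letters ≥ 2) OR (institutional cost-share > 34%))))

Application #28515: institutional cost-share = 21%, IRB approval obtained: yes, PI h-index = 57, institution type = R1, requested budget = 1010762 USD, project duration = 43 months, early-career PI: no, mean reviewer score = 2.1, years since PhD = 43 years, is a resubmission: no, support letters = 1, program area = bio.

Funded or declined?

Funded

Atomic conditions:
  project duration ≤ 53 months: 43 ≤ 53 is true
  requested budget ≤ 1103069 USD: 1010762 ≤ 1103069 is true
  years since PhD > 23 years: 43 > 23 is true
  mean reviewer score ≥ 1.4: 2.1 ≥ 1.4 is true
  years since PhD between 3 years and 35 years: 43 in [3, 35] is false
  institution type = industry: R1 == industry is false
  support letters < 4: 1 < 4 is true
  NOT early-career PI: no → true
  IRB approval obtained: yes → true
  PI h-index ≤ 78: 57 ≤ 78 is true
  NOT is a resubmission: no → true
  program area ∈ {math, physics}: bio is not in the set → false
  institution type ∈ {PUI, R1, industry, national-lab}: R1 is in the set → true
  institutional cost-share > 12%: 21 > 12 is true
  project duration ≥ 8 months: 43 ≥ 8 is true
  support letters ≥ 2: 1 ≥ 2 is false
  institutional cost-share > 34%: 21 > 34 is false
Combine:
[1.1.1.2] true OR true = true
[1.1.1] true OR true = true
[1.1] NOT true = false
[1.2] true OR false OR false = true
[1.3.2.1] true AND true = true
[1.3.2] NOT true = false
[1.3] true AND false = false
[1] exactly-one(false, true, false) = true
[2.1.1] exactly-one(true, true) = false
[2.1] NOT false = true
[2.2] false → true (antecedent false ⇒ implication holds) = true
[2.3] true OR true = true
[2.4.2] false OR false = false
[2.4] true OR false = true
[2] true OR true OR true OR true = true
[root] true AND true = true
Overall: true → funded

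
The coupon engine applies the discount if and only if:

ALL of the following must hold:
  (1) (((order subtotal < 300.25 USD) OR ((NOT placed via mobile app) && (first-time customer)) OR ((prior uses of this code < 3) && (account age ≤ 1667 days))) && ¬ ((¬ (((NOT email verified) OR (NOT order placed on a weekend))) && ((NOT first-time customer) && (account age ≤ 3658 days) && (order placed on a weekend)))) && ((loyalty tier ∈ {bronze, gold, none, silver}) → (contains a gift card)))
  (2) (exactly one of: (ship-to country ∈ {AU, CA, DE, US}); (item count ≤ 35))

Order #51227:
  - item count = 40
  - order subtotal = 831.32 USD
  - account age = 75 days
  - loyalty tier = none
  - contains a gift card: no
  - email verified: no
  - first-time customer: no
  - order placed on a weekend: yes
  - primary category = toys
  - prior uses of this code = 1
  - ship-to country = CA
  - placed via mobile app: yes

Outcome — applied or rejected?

Atomic conditions:
  order subtotal < 300.25 USD: 831.32 < 300.25 is false
  NOT placed via mobile app: yes → false
  first-time customer: no → false
  prior uses of this code < 3: 1 < 3 is true
  account age ≤ 1667 days: 75 ≤ 1667 is true
  NOT email verified: no → true
  NOT order placed on a weekend: yes → false
  NOT first-time customer: no → true
  account age ≤ 3658 days: 75 ≤ 3658 is true
  order placed on a weekend: yes → true
  loyalty tier ∈ {bronze, gold, none, silver}: none is in the set → true
  contains a gift card: no → false
  ship-to country ∈ {AU, CA, DE, US}: CA is in the set → true
  item count ≤ 35: 40 ≤ 35 is false
Combine:
[1.1.2] false AND false = false
[1.1.3] true AND true = true
[1.1] false OR false OR true = true
[1.2.1.1.1] true OR false = true
[1.2.1.1] NOT true = false
[1.2.1.2] true AND true AND true = true
[1.2.1] false AND true = false
[1.2] NOT false = true
[1.3] true → false = false
[1] true AND true AND false = false
[2] exactly-one(true, false) = true
[root] false AND true = false
Overall: false → rejected

Rejected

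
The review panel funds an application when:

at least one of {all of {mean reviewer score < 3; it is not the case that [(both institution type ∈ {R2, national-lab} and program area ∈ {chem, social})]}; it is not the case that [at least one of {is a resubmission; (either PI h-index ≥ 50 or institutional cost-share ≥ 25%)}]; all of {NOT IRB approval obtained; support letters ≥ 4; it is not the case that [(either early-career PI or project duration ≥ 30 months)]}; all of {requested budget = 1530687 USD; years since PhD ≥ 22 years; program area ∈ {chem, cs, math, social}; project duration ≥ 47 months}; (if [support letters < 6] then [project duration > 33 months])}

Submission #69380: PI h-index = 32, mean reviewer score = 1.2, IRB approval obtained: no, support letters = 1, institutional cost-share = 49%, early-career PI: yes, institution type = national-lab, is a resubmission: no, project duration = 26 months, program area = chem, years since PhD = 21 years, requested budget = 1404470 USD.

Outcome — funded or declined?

Atomic conditions:
  mean reviewer score < 3: 1.2 < 3 is true
  institution type ∈ {R2, national-lab}: national-lab is in the set → true
  program area ∈ {chem, social}: chem is in the set → true
  is a resubmission: no → false
  PI h-index ≥ 50: 32 ≥ 50 is false
  institutional cost-share ≥ 25%: 49 ≥ 25 is true
  NOT IRB approval obtained: no → true
  support letters ≥ 4: 1 ≥ 4 is false
  early-career PI: yes → true
  project duration ≥ 30 months: 26 ≥ 30 is false
  requested budget = 1530687 USD: 1404470 == 1530687 is false
  years since PhD ≥ 22 years: 21 ≥ 22 is false
  program area ∈ {chem, cs, math, social}: chem is in the set → true
  project duration ≥ 47 months: 26 ≥ 47 is false
  support letters < 6: 1 < 6 is true
  project duration > 33 months: 26 > 33 is false
Combine:
[1.2.1] true AND true = true
[1.2] NOT true = false
[1] true AND false = false
[2.1.2] false OR true = true
[2.1] false OR true = true
[2] NOT true = false
[3.3.1] true OR false = true
[3.3] NOT true = false
[3] true AND false AND false = false
[4] false AND false AND true AND false = false
[5] true → false = false
[root] false OR false OR false OR false OR false = false
Overall: false → declined

Declined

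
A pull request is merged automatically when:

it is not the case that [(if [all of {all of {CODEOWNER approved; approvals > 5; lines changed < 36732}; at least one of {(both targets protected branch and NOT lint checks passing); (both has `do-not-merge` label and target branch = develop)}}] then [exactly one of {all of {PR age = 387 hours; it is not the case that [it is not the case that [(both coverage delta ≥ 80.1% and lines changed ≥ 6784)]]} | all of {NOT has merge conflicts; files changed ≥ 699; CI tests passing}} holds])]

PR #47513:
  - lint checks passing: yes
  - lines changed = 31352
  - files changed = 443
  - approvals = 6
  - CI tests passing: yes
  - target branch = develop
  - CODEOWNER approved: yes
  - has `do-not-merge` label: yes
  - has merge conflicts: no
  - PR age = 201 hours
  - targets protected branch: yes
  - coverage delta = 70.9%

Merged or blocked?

Merged

Atomic conditions:
  CODEOWNER approved: yes → true
  approvals > 5: 6 > 5 is true
  lines changed < 36732: 31352 < 36732 is true
  targets protected branch: yes → true
  NOT lint checks passing: yes → false
  has `do-not-merge` label: yes → true
  target branch = develop: develop == develop is true
  PR age = 387 hours: 201 == 387 is false
  coverage delta ≥ 80.1%: 70.9 ≥ 80.1 is false
  lines changed ≥ 6784: 31352 ≥ 6784 is true
  NOT has merge conflicts: no → true
  files changed ≥ 699: 443 ≥ 699 is false
  CI tests passing: yes → true
Combine:
[1.1.1] true AND true AND true = true
[1.1.2.1] true AND false = false
[1.1.2.2] true AND true = true
[1.1.2] false OR true = true
[1.1] true AND true = true
[1.2.1.2.1.1] false AND true = false
[1.2.1.2.1] NOT false = true
[1.2.1.2] NOT true = false
[1.2.1] false AND false = false
[1.2.2] true AND false AND true = false
[1.2] exactly-one(false, false) = false
[1] true → false = false
[root] NOT false = true
Overall: true → merged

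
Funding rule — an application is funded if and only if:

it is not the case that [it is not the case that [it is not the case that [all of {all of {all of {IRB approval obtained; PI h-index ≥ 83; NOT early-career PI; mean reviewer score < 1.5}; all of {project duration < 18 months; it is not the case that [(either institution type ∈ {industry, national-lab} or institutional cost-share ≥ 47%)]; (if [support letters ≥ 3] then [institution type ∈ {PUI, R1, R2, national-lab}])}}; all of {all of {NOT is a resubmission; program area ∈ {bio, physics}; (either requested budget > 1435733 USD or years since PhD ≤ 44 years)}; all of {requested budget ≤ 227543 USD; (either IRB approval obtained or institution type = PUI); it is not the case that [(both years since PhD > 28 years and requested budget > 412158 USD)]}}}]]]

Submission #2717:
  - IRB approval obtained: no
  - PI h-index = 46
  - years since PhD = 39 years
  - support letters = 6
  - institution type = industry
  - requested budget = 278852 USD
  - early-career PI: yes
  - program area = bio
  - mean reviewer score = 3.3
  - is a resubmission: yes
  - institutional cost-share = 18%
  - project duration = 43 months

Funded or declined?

Atomic conditions:
  IRB approval obtained: no → false
  PI h-index ≥ 83: 46 ≥ 83 is false
  NOT early-career PI: yes → false
  mean reviewer score < 1.5: 3.3 < 1.5 is false
  project duration < 18 months: 43 < 18 is false
  institution type ∈ {industry, national-lab}: industry is in the set → true
  institutional cost-share ≥ 47%: 18 ≥ 47 is false
  support letters ≥ 3: 6 ≥ 3 is true
  institution type ∈ {PUI, R1, R2, national-lab}: industry is not in the set → false
  NOT is a resubmission: yes → false
  program area ∈ {bio, physics}: bio is in the set → true
  requested budget > 1435733 USD: 278852 > 1435733 is false
  years since PhD ≤ 44 years: 39 ≤ 44 is true
  requested budget ≤ 227543 USD: 278852 ≤ 227543 is false
  institution type = PUI: industry == PUI is false
  years since PhD > 28 years: 39 > 28 is true
  requested budget > 412158 USD: 278852 > 412158 is false
Combine:
[1.1.1.1.1] false AND false AND false AND false = false
[1.1.1.1.2.2.1] true OR false = true
[1.1.1.1.2.2] NOT true = false
[1.1.1.1.2.3] true → false = false
[1.1.1.1.2] false AND false AND false = false
[1.1.1.1] false AND false = false
[1.1.1.2.1.3] false OR true = true
[1.1.1.2.1] false AND true AND true = false
[1.1.1.2.2.2] false OR false = false
[1.1.1.2.2.3.1] true AND false = false
[1.1.1.2.2.3] NOT false = true
[1.1.1.2.2] false AND false AND true = false
[1.1.1.2] false AND false = false
[1.1.1] false AND false = false
[1.1] NOT false = true
[1] NOT true = false
[root] NOT false = true
Overall: true → funded

Funded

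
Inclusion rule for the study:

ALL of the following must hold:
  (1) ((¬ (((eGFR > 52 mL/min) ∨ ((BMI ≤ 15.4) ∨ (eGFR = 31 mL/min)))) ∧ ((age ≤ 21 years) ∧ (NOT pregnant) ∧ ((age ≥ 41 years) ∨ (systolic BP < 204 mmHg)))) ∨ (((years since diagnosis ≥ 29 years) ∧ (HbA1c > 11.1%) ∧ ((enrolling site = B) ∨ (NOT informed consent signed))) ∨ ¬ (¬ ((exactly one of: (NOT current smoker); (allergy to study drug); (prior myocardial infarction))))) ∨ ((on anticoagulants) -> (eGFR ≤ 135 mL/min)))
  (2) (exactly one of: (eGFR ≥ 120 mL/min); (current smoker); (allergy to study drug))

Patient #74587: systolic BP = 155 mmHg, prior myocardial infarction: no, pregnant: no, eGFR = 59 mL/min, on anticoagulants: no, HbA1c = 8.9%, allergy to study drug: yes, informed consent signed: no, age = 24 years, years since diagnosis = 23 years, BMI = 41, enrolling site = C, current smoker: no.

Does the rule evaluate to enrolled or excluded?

Enrolled

Atomic conditions:
  eGFR > 52 mL/min: 59 > 52 is true
  BMI ≤ 15.4: 41 ≤ 15.4 is false
  eGFR = 31 mL/min: 59 == 31 is false
  age ≤ 21 years: 24 ≤ 21 is false
  NOT pregnant: no → true
  age ≥ 41 years: 24 ≥ 41 is false
  systolic BP < 204 mmHg: 155 < 204 is true
  years since diagnosis ≥ 29 years: 23 ≥ 29 is false
  HbA1c > 11.1%: 8.9 > 11.1 is false
  enrolling site = B: C == B is false
  NOT informed consent signed: no → true
  NOT current smoker: no → true
  allergy to study drug: yes → true
  prior myocardial infarction: no → false
  on anticoagulants: no → false
  eGFR ≤ 135 mL/min: 59 ≤ 135 is true
  eGFR ≥ 120 mL/min: 59 ≥ 120 is false
  current smoker: no → false
Combine:
[1.1.1.1.2] false OR false = false
[1.1.1.1] true OR false = true
[1.1.1] NOT true = false
[1.1.2.3] false OR true = true
[1.1.2] false AND true AND true = false
[1.1] false AND false = false
[1.2.1.3] false OR true = true
[1.2.1] false AND false AND true = false
[1.2.2.1.1] exactly-one(true, true, false) = false
[1.2.2.1] NOT false = true
[1.2.2] NOT true = false
[1.2] false OR false = false
[1.3] false → true (antecedent false ⇒ implication holds) = true
[1] false OR false OR true = true
[2] exactly-one(false, false, true) = true
[root] true AND true = true
Overall: true → enrolled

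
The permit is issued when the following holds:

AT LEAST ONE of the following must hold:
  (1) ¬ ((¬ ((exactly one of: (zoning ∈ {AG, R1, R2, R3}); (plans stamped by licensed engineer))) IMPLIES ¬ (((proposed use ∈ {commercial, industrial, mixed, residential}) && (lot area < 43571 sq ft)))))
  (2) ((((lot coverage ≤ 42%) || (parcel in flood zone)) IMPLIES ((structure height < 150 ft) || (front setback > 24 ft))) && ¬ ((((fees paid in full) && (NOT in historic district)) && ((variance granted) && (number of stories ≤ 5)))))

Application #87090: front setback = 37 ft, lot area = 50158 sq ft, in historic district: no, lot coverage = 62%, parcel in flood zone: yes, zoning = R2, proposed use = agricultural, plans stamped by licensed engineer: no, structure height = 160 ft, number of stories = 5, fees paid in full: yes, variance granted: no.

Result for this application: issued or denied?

Atomic conditions:
  zoning ∈ {AG, R1, R2, R3}: R2 is in the set → true
  plans stamped by licensed engineer: no → false
  proposed use ∈ {commercial, industrial, mixed, residential}: agricultural is not in the set → false
  lot area < 43571 sq ft: 50158 < 43571 is false
  lot coverage ≤ 42%: 62 ≤ 42 is false
  parcel in flood zone: yes → true
  structure height < 150 ft: 160 < 150 is false
  front setback > 24 ft: 37 > 24 is true
  fees paid in full: yes → true
  NOT in historic district: no → true
  variance granted: no → false
  number of stories ≤ 5: 5 ≤ 5 is true
Combine:
[1.1.1.1] exactly-one(true, false) = true
[1.1.1] NOT true = false
[1.1.2.1] false AND false = false
[1.1.2] NOT false = true
[1.1] false → true (antecedent false ⇒ implication holds) = true
[1] NOT true = false
[2.1.1] false OR true = true
[2.1.2] false OR true = true
[2.1] true → true = true
[2.2.1.1] true AND true = true
[2.2.1.2] false AND true = false
[2.2.1] true AND false = false
[2.2] NOT false = true
[2] true AND true = true
[root] false OR true = true
Overall: true → issued

Issued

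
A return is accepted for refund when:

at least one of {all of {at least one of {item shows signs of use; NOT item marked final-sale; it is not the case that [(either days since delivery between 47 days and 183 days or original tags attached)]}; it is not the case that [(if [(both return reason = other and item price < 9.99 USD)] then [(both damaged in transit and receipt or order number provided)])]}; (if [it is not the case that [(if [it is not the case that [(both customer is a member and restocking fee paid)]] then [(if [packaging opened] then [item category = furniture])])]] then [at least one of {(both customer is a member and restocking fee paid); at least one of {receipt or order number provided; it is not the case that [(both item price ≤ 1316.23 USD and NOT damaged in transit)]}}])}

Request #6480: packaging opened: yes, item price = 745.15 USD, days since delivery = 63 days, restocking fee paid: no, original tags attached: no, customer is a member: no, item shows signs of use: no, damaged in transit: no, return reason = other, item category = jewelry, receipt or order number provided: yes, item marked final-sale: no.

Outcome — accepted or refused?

Atomic conditions:
  item shows signs of use: no → false
  NOT item marked final-sale: no → true
  days since delivery between 47 days and 183 days: 63 in [47, 183] is true
  original tags attached: no → false
  return reason = other: other == other is true
  item price < 9.99 USD: 745.15 < 9.99 is false
  damaged in transit: no → false
  receipt or order number provided: yes → true
  customer is a member: no → false
  restocking fee paid: no → false
  packaging opened: yes → true
  item category = furniture: jewelry == furniture is false
  item price ≤ 1316.23 USD: 745.15 ≤ 1316.23 is true
  NOT damaged in transit: no → true
Combine:
[1.1.3.1] true OR false = true
[1.1.3] NOT true = false
[1.1] false OR true OR false = true
[1.2.1.1] true AND false = false
[1.2.1.2] false AND true = false
[1.2.1] false → false (antecedent false ⇒ implication holds) = true
[1.2] NOT true = false
[1] true AND false = false
[2.1.1.1.1] false AND false = false
[2.1.1.1] NOT false = true
[2.1.1.2] true → false = false
[2.1.1] true → false = false
[2.1] NOT false = true
[2.2.1] false AND false = false
[2.2.2.2.1] true AND true = true
[2.2.2.2] NOT true = false
[2.2.2] true OR false = true
[2.2] false OR true = true
[2] true → true = true
[root] false OR true = true
Overall: true → accepted

Accepted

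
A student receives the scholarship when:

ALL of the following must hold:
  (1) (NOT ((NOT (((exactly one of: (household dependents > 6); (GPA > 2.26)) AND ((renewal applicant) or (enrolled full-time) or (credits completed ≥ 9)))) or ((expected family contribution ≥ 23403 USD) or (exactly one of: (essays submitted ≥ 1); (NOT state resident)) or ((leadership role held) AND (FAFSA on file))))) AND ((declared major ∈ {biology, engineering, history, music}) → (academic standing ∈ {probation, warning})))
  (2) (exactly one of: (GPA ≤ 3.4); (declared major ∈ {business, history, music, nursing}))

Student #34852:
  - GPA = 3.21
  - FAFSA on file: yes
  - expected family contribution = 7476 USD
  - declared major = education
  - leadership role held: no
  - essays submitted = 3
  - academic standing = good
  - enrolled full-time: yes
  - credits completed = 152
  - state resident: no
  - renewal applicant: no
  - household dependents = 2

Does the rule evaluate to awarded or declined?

Atomic conditions:
  household dependents > 6: 2 > 6 is false
  GPA > 2.26: 3.21 > 2.26 is true
  renewal applicant: no → false
  enrolled full-time: yes → true
  credits completed ≥ 9: 152 ≥ 9 is true
  expected family contribution ≥ 23403 USD: 7476 ≥ 23403 is false
  essays submitted ≥ 1: 3 ≥ 1 is true
  NOT state resident: no → true
  leadership role held: no → false
  FAFSA on file: yes → true
  declared major ∈ {biology, engineering, history, music}: education is not in the set → false
  academic standing ∈ {probation, warning}: good is not in the set → false
  GPA ≤ 3.4: 3.21 ≤ 3.4 is true
  declared major ∈ {business, history, music, nursing}: education is not in the set → false
Combine:
[1.1.1.1.1.1] exactly-one(false, true) = true
[1.1.1.1.1.2] false OR true OR true = true
[1.1.1.1.1] true AND true = true
[1.1.1.1] NOT true = false
[1.1.1.2.2] exactly-one(true, true) = false
[1.1.1.2.3] false AND true = false
[1.1.1.2] false OR false OR false = false
[1.1.1] false OR false = false
[1.1] NOT false = true
[1.2] false → false (antecedent false ⇒ implication holds) = true
[1] true AND true = true
[2] exactly-one(true, false) = true
[root] true AND true = true
Overall: true → awarded

Awarded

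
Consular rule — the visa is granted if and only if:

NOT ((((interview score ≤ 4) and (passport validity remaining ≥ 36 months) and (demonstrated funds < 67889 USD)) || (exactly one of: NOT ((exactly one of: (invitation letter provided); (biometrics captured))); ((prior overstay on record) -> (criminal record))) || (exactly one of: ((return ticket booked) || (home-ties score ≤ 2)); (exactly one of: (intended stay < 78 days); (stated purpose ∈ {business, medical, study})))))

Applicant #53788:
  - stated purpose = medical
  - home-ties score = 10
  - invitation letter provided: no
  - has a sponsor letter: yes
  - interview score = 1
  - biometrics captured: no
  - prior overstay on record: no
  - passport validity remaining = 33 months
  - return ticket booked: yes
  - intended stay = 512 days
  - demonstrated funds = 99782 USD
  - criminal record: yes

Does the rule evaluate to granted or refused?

Granted

Atomic conditions:
  interview score ≤ 4: 1 ≤ 4 is true
  passport validity remaining ≥ 36 months: 33 ≥ 36 is false
  demonstrated funds < 67889 USD: 99782 < 67889 is false
  invitation letter provided: no → false
  biometrics captured: no → false
  prior overstay on record: no → false
  criminal record: yes → true
  return ticket booked: yes → true
  home-ties score ≤ 2: 10 ≤ 2 is false
  intended stay < 78 days: 512 < 78 is false
  stated purpose ∈ {business, medical, study}: medical is in the set → true
Combine:
[1.1] true AND false AND false = false
[1.2.1.1] exactly-one(false, false) = false
[1.2.1] NOT false = true
[1.2.2] false → true (antecedent false ⇒ implication holds) = true
[1.2] exactly-one(true, true) = false
[1.3.1] true OR false = true
[1.3.2] exactly-one(false, true) = true
[1.3] exactly-one(true, true) = false
[1] false OR false OR false = false
[root] NOT false = true
Overall: true → granted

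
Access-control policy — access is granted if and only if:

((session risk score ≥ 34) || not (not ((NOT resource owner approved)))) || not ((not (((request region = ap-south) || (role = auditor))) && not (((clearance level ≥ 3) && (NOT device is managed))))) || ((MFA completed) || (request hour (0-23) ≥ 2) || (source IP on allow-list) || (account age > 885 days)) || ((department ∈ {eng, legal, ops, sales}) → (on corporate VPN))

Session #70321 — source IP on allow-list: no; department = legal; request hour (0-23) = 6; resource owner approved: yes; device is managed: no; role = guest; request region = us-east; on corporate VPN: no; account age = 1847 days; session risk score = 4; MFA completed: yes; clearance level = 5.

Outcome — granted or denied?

Granted

Atomic conditions:
  session risk score ≥ 34: 4 ≥ 34 is false
  NOT resource owner approved: yes → false
  request region = ap-south: us-east == ap-south is false
  role = auditor: guest == auditor is false
  clearance level ≥ 3: 5 ≥ 3 is true
  NOT device is managed: no → true
  MFA completed: yes → true
  request hour (0-23) ≥ 2: 6 ≥ 2 is true
  source IP on allow-list: no → false
  account age > 885 days: 1847 > 885 is true
  department ∈ {eng, legal, ops, sales}: legal is in the set → true
  on corporate VPN: no → false
Combine:
[1.2.1] NOT false = true
[1.2] NOT true = false
[1] false OR false = false
[2.1.1.1] false OR false = false
[2.1.1] NOT false = true
[2.1.2.1] true AND true = true
[2.1.2] NOT true = false
[2.1] true AND false = false
[2] NOT false = true
[3] true OR true OR false OR true = true
[4] true → false = false
[root] false OR true OR true OR false = true
Overall: true → granted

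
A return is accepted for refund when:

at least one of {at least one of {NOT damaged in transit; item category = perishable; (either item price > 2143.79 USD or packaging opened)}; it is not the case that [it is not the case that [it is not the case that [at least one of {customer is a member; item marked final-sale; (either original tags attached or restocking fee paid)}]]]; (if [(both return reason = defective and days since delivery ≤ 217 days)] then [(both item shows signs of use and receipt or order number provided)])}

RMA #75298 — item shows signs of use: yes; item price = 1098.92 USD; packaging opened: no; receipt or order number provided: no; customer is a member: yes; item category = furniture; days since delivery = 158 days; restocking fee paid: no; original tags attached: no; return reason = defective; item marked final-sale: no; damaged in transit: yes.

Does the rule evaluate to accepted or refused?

Atomic conditions:
  NOT damaged in transit: yes → false
  item category = perishable: furniture == perishable is false
  item price > 2143.79 USD: 1098.92 > 2143.79 is false
  packaging opened: no → false
  customer is a member: yes → true
  item marked final-sale: no → false
  original tags attached: no → false
  restocking fee paid: no → false
  return reason = defective: defective == defective is true
  days since delivery ≤ 217 days: 158 ≤ 217 is true
  item shows signs of use: yes → true
  receipt or order number provided: no → false
Combine:
[1.3] false OR false = false
[1] false OR false OR false = false
[2.1.1.1.3] false OR false = false
[2.1.1.1] true OR false OR false = true
[2.1.1] NOT true = false
[2.1] NOT false = true
[2] NOT true = false
[3.1] true AND true = true
[3.2] true AND false = false
[3] true → false = false
[root] false OR false OR false = false
Overall: false → refused

Refused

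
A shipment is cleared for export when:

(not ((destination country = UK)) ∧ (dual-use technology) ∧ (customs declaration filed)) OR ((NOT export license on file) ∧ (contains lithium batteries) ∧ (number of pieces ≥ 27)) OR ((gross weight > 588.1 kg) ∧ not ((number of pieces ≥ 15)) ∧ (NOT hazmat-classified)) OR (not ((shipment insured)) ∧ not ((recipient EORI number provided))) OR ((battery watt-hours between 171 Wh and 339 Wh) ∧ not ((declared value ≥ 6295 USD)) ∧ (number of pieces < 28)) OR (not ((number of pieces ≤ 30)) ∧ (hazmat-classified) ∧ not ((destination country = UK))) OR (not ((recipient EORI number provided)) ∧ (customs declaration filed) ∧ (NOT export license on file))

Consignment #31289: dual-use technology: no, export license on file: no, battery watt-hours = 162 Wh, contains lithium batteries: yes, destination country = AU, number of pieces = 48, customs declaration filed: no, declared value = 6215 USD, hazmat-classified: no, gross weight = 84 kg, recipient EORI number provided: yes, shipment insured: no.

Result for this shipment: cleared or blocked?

Atomic conditions:
  destination country = UK: AU == UK is false
  dual-use technology: no → false
  customs declaration filed: no → false
  NOT export license on file: no → true
  contains lithium batteries: yes → true
  number of pieces ≥ 27: 48 ≥ 27 is true
  gross weight > 588.1 kg: 84 > 588.1 is false
  number of pieces ≥ 15: 48 ≥ 15 is true
  NOT hazmat-classified: no → true
  shipment insured: no → false
  recipient EORI number provided: yes → true
  battery watt-hours between 171 Wh and 339 Wh: 162 in [171, 339] is false
  declared value ≥ 6295 USD: 6215 ≥ 6295 is false
  number of pieces < 28: 48 < 28 is false
  number of pieces ≤ 30: 48 ≤ 30 is false
  hazmat-classified: no → false
Combine:
[1.1] NOT false = true
[1] true AND false AND false = false
[2] true AND true AND true = true
[3.2] NOT true = false
[3] false AND false AND true = false
[4.1] NOT false = true
[4.2] NOT true = false
[4] true AND false = false
[5.2] NOT false = true
[5] false AND true AND false = false
[6.1] NOT false = true
[6.3] NOT false = true
[6] true AND false AND true = false
[7.1] NOT true = false
[7] false AND false AND true = false
[root] false OR true OR false OR false OR false OR false OR false = true
Overall: true → cleared

Cleared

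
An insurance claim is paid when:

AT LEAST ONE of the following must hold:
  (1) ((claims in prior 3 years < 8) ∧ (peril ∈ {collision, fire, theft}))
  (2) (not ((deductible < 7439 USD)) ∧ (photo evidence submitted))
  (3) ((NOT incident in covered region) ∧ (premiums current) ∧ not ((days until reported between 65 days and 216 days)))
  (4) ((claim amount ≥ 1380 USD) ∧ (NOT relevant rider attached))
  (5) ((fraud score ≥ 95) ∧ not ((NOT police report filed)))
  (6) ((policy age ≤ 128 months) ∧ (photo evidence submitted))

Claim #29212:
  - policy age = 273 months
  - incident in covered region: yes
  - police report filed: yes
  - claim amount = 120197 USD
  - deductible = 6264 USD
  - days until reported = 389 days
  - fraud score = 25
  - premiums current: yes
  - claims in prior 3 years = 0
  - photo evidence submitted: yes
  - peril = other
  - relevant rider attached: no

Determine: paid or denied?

Atomic conditions:
  claims in prior 3 years < 8: 0 < 8 is true
  peril ∈ {collision, fire, theft}: other is not in the set → false
  deductible < 7439 USD: 6264 < 7439 is true
  photo evidence submitted: yes → true
  NOT incident in covered region: yes → false
  premiums current: yes → true
  days until reported between 65 days and 216 days: 389 in [65, 216] is false
  claim amount ≥ 1380 USD: 120197 ≥ 1380 is true
  NOT relevant rider attached: no → true
  fraud score ≥ 95: 25 ≥ 95 is false
  NOT police report filed: yes → false
  policy age ≤ 128 months: 273 ≤ 128 is false
Combine:
[1] true AND false = false
[2.1] NOT true = false
[2] false AND true = false
[3.3] NOT false = true
[3] false AND true AND true = false
[4] true AND true = true
[5.2] NOT false = true
[5] false AND true = false
[6] false AND true = false
[root] false OR false OR false OR true OR false OR false = true
Overall: true → paid

Paid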